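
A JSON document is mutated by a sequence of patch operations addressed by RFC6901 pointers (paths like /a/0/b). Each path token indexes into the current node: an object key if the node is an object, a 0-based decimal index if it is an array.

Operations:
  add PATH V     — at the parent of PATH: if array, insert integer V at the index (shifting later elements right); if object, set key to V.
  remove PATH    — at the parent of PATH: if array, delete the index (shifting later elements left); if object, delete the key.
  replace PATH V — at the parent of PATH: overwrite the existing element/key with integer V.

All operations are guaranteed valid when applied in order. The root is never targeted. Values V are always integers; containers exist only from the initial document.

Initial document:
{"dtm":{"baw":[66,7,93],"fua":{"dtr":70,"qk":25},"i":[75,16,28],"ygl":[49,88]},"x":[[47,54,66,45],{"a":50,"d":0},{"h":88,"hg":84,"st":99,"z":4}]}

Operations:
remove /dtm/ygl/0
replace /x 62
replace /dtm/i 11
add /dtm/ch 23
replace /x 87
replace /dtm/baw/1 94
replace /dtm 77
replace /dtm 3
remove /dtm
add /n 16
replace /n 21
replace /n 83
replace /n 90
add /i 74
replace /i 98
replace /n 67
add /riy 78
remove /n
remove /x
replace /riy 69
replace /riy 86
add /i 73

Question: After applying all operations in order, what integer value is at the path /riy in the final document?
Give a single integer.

Answer: 86

Derivation:
After op 1 (remove /dtm/ygl/0): {"dtm":{"baw":[66,7,93],"fua":{"dtr":70,"qk":25},"i":[75,16,28],"ygl":[88]},"x":[[47,54,66,45],{"a":50,"d":0},{"h":88,"hg":84,"st":99,"z":4}]}
After op 2 (replace /x 62): {"dtm":{"baw":[66,7,93],"fua":{"dtr":70,"qk":25},"i":[75,16,28],"ygl":[88]},"x":62}
After op 3 (replace /dtm/i 11): {"dtm":{"baw":[66,7,93],"fua":{"dtr":70,"qk":25},"i":11,"ygl":[88]},"x":62}
After op 4 (add /dtm/ch 23): {"dtm":{"baw":[66,7,93],"ch":23,"fua":{"dtr":70,"qk":25},"i":11,"ygl":[88]},"x":62}
After op 5 (replace /x 87): {"dtm":{"baw":[66,7,93],"ch":23,"fua":{"dtr":70,"qk":25},"i":11,"ygl":[88]},"x":87}
After op 6 (replace /dtm/baw/1 94): {"dtm":{"baw":[66,94,93],"ch":23,"fua":{"dtr":70,"qk":25},"i":11,"ygl":[88]},"x":87}
After op 7 (replace /dtm 77): {"dtm":77,"x":87}
After op 8 (replace /dtm 3): {"dtm":3,"x":87}
After op 9 (remove /dtm): {"x":87}
After op 10 (add /n 16): {"n":16,"x":87}
After op 11 (replace /n 21): {"n":21,"x":87}
After op 12 (replace /n 83): {"n":83,"x":87}
After op 13 (replace /n 90): {"n":90,"x":87}
After op 14 (add /i 74): {"i":74,"n":90,"x":87}
After op 15 (replace /i 98): {"i":98,"n":90,"x":87}
After op 16 (replace /n 67): {"i":98,"n":67,"x":87}
After op 17 (add /riy 78): {"i":98,"n":67,"riy":78,"x":87}
After op 18 (remove /n): {"i":98,"riy":78,"x":87}
After op 19 (remove /x): {"i":98,"riy":78}
After op 20 (replace /riy 69): {"i":98,"riy":69}
After op 21 (replace /riy 86): {"i":98,"riy":86}
After op 22 (add /i 73): {"i":73,"riy":86}
Value at /riy: 86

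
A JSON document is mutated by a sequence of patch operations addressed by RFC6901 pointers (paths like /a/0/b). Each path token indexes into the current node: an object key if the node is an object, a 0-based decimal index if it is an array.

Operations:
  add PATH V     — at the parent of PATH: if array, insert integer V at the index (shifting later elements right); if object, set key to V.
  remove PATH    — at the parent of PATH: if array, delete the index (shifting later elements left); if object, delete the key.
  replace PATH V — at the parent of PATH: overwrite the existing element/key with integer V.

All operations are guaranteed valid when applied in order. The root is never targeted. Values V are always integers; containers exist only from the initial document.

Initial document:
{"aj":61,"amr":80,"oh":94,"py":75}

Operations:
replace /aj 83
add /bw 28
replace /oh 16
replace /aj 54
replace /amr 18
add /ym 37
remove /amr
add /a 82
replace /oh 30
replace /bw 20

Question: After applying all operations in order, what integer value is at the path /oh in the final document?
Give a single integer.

After op 1 (replace /aj 83): {"aj":83,"amr":80,"oh":94,"py":75}
After op 2 (add /bw 28): {"aj":83,"amr":80,"bw":28,"oh":94,"py":75}
After op 3 (replace /oh 16): {"aj":83,"amr":80,"bw":28,"oh":16,"py":75}
After op 4 (replace /aj 54): {"aj":54,"amr":80,"bw":28,"oh":16,"py":75}
After op 5 (replace /amr 18): {"aj":54,"amr":18,"bw":28,"oh":16,"py":75}
After op 6 (add /ym 37): {"aj":54,"amr":18,"bw":28,"oh":16,"py":75,"ym":37}
After op 7 (remove /amr): {"aj":54,"bw":28,"oh":16,"py":75,"ym":37}
After op 8 (add /a 82): {"a":82,"aj":54,"bw":28,"oh":16,"py":75,"ym":37}
After op 9 (replace /oh 30): {"a":82,"aj":54,"bw":28,"oh":30,"py":75,"ym":37}
After op 10 (replace /bw 20): {"a":82,"aj":54,"bw":20,"oh":30,"py":75,"ym":37}
Value at /oh: 30

Answer: 30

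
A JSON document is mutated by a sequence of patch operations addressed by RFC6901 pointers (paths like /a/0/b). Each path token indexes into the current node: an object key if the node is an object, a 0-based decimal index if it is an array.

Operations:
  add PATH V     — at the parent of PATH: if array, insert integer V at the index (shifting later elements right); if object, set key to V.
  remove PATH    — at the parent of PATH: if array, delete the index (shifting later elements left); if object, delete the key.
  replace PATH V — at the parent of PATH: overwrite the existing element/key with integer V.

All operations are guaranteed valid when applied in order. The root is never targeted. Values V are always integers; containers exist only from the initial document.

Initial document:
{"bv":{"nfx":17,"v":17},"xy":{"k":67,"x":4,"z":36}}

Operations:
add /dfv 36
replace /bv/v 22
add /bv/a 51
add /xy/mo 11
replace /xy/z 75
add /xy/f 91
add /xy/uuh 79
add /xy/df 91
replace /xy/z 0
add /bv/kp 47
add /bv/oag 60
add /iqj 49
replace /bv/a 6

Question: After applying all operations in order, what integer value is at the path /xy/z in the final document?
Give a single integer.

After op 1 (add /dfv 36): {"bv":{"nfx":17,"v":17},"dfv":36,"xy":{"k":67,"x":4,"z":36}}
After op 2 (replace /bv/v 22): {"bv":{"nfx":17,"v":22},"dfv":36,"xy":{"k":67,"x":4,"z":36}}
After op 3 (add /bv/a 51): {"bv":{"a":51,"nfx":17,"v":22},"dfv":36,"xy":{"k":67,"x":4,"z":36}}
After op 4 (add /xy/mo 11): {"bv":{"a":51,"nfx":17,"v":22},"dfv":36,"xy":{"k":67,"mo":11,"x":4,"z":36}}
After op 5 (replace /xy/z 75): {"bv":{"a":51,"nfx":17,"v":22},"dfv":36,"xy":{"k":67,"mo":11,"x":4,"z":75}}
After op 6 (add /xy/f 91): {"bv":{"a":51,"nfx":17,"v":22},"dfv":36,"xy":{"f":91,"k":67,"mo":11,"x":4,"z":75}}
After op 7 (add /xy/uuh 79): {"bv":{"a":51,"nfx":17,"v":22},"dfv":36,"xy":{"f":91,"k":67,"mo":11,"uuh":79,"x":4,"z":75}}
After op 8 (add /xy/df 91): {"bv":{"a":51,"nfx":17,"v":22},"dfv":36,"xy":{"df":91,"f":91,"k":67,"mo":11,"uuh":79,"x":4,"z":75}}
After op 9 (replace /xy/z 0): {"bv":{"a":51,"nfx":17,"v":22},"dfv":36,"xy":{"df":91,"f":91,"k":67,"mo":11,"uuh":79,"x":4,"z":0}}
After op 10 (add /bv/kp 47): {"bv":{"a":51,"kp":47,"nfx":17,"v":22},"dfv":36,"xy":{"df":91,"f":91,"k":67,"mo":11,"uuh":79,"x":4,"z":0}}
After op 11 (add /bv/oag 60): {"bv":{"a":51,"kp":47,"nfx":17,"oag":60,"v":22},"dfv":36,"xy":{"df":91,"f":91,"k":67,"mo":11,"uuh":79,"x":4,"z":0}}
After op 12 (add /iqj 49): {"bv":{"a":51,"kp":47,"nfx":17,"oag":60,"v":22},"dfv":36,"iqj":49,"xy":{"df":91,"f":91,"k":67,"mo":11,"uuh":79,"x":4,"z":0}}
After op 13 (replace /bv/a 6): {"bv":{"a":6,"kp":47,"nfx":17,"oag":60,"v":22},"dfv":36,"iqj":49,"xy":{"df":91,"f":91,"k":67,"mo":11,"uuh":79,"x":4,"z":0}}
Value at /xy/z: 0

Answer: 0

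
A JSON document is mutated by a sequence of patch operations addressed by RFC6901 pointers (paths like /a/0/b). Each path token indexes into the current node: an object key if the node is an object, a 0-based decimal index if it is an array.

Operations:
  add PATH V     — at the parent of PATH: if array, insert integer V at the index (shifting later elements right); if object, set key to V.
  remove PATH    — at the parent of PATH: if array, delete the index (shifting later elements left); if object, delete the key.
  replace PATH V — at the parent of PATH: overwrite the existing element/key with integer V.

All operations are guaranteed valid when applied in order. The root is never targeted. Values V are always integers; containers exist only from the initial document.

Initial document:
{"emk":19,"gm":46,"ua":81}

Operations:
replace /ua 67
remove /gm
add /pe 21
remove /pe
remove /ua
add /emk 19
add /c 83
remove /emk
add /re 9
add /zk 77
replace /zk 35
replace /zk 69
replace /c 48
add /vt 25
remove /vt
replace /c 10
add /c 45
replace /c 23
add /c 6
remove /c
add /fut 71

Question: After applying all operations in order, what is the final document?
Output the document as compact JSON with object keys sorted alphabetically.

Answer: {"fut":71,"re":9,"zk":69}

Derivation:
After op 1 (replace /ua 67): {"emk":19,"gm":46,"ua":67}
After op 2 (remove /gm): {"emk":19,"ua":67}
After op 3 (add /pe 21): {"emk":19,"pe":21,"ua":67}
After op 4 (remove /pe): {"emk":19,"ua":67}
After op 5 (remove /ua): {"emk":19}
After op 6 (add /emk 19): {"emk":19}
After op 7 (add /c 83): {"c":83,"emk":19}
After op 8 (remove /emk): {"c":83}
After op 9 (add /re 9): {"c":83,"re":9}
After op 10 (add /zk 77): {"c":83,"re":9,"zk":77}
After op 11 (replace /zk 35): {"c":83,"re":9,"zk":35}
After op 12 (replace /zk 69): {"c":83,"re":9,"zk":69}
After op 13 (replace /c 48): {"c":48,"re":9,"zk":69}
After op 14 (add /vt 25): {"c":48,"re":9,"vt":25,"zk":69}
After op 15 (remove /vt): {"c":48,"re":9,"zk":69}
After op 16 (replace /c 10): {"c":10,"re":9,"zk":69}
After op 17 (add /c 45): {"c":45,"re":9,"zk":69}
After op 18 (replace /c 23): {"c":23,"re":9,"zk":69}
After op 19 (add /c 6): {"c":6,"re":9,"zk":69}
After op 20 (remove /c): {"re":9,"zk":69}
After op 21 (add /fut 71): {"fut":71,"re":9,"zk":69}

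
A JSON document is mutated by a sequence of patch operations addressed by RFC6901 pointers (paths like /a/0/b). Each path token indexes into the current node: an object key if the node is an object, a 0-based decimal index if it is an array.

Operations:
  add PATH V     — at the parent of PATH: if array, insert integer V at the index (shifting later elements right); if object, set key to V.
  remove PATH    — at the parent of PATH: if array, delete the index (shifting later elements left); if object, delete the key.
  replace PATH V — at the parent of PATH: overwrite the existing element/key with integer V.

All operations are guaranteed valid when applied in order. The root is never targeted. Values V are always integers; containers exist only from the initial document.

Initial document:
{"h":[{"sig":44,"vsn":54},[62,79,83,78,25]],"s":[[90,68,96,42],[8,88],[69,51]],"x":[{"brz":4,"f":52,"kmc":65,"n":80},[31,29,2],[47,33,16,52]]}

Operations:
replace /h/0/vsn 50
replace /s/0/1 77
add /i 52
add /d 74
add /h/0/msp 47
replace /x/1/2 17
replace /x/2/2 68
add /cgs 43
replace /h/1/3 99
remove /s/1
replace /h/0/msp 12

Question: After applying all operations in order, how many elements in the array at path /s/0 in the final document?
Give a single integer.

After op 1 (replace /h/0/vsn 50): {"h":[{"sig":44,"vsn":50},[62,79,83,78,25]],"s":[[90,68,96,42],[8,88],[69,51]],"x":[{"brz":4,"f":52,"kmc":65,"n":80},[31,29,2],[47,33,16,52]]}
After op 2 (replace /s/0/1 77): {"h":[{"sig":44,"vsn":50},[62,79,83,78,25]],"s":[[90,77,96,42],[8,88],[69,51]],"x":[{"brz":4,"f":52,"kmc":65,"n":80},[31,29,2],[47,33,16,52]]}
After op 3 (add /i 52): {"h":[{"sig":44,"vsn":50},[62,79,83,78,25]],"i":52,"s":[[90,77,96,42],[8,88],[69,51]],"x":[{"brz":4,"f":52,"kmc":65,"n":80},[31,29,2],[47,33,16,52]]}
After op 4 (add /d 74): {"d":74,"h":[{"sig":44,"vsn":50},[62,79,83,78,25]],"i":52,"s":[[90,77,96,42],[8,88],[69,51]],"x":[{"brz":4,"f":52,"kmc":65,"n":80},[31,29,2],[47,33,16,52]]}
After op 5 (add /h/0/msp 47): {"d":74,"h":[{"msp":47,"sig":44,"vsn":50},[62,79,83,78,25]],"i":52,"s":[[90,77,96,42],[8,88],[69,51]],"x":[{"brz":4,"f":52,"kmc":65,"n":80},[31,29,2],[47,33,16,52]]}
After op 6 (replace /x/1/2 17): {"d":74,"h":[{"msp":47,"sig":44,"vsn":50},[62,79,83,78,25]],"i":52,"s":[[90,77,96,42],[8,88],[69,51]],"x":[{"brz":4,"f":52,"kmc":65,"n":80},[31,29,17],[47,33,16,52]]}
After op 7 (replace /x/2/2 68): {"d":74,"h":[{"msp":47,"sig":44,"vsn":50},[62,79,83,78,25]],"i":52,"s":[[90,77,96,42],[8,88],[69,51]],"x":[{"brz":4,"f":52,"kmc":65,"n":80},[31,29,17],[47,33,68,52]]}
After op 8 (add /cgs 43): {"cgs":43,"d":74,"h":[{"msp":47,"sig":44,"vsn":50},[62,79,83,78,25]],"i":52,"s":[[90,77,96,42],[8,88],[69,51]],"x":[{"brz":4,"f":52,"kmc":65,"n":80},[31,29,17],[47,33,68,52]]}
After op 9 (replace /h/1/3 99): {"cgs":43,"d":74,"h":[{"msp":47,"sig":44,"vsn":50},[62,79,83,99,25]],"i":52,"s":[[90,77,96,42],[8,88],[69,51]],"x":[{"brz":4,"f":52,"kmc":65,"n":80},[31,29,17],[47,33,68,52]]}
After op 10 (remove /s/1): {"cgs":43,"d":74,"h":[{"msp":47,"sig":44,"vsn":50},[62,79,83,99,25]],"i":52,"s":[[90,77,96,42],[69,51]],"x":[{"brz":4,"f":52,"kmc":65,"n":80},[31,29,17],[47,33,68,52]]}
After op 11 (replace /h/0/msp 12): {"cgs":43,"d":74,"h":[{"msp":12,"sig":44,"vsn":50},[62,79,83,99,25]],"i":52,"s":[[90,77,96,42],[69,51]],"x":[{"brz":4,"f":52,"kmc":65,"n":80},[31,29,17],[47,33,68,52]]}
Size at path /s/0: 4

Answer: 4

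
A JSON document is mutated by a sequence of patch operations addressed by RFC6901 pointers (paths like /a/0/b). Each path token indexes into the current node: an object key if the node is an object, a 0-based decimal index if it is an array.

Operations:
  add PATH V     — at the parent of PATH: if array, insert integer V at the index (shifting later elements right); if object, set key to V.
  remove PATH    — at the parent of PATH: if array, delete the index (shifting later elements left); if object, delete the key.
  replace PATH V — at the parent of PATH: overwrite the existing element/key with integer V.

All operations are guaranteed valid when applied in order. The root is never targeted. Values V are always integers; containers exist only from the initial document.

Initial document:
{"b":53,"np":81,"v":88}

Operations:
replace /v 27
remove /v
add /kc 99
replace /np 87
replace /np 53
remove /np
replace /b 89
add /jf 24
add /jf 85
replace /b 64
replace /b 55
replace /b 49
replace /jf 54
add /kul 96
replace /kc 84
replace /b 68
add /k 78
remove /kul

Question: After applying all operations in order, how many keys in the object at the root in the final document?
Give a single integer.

Answer: 4

Derivation:
After op 1 (replace /v 27): {"b":53,"np":81,"v":27}
After op 2 (remove /v): {"b":53,"np":81}
After op 3 (add /kc 99): {"b":53,"kc":99,"np":81}
After op 4 (replace /np 87): {"b":53,"kc":99,"np":87}
After op 5 (replace /np 53): {"b":53,"kc":99,"np":53}
After op 6 (remove /np): {"b":53,"kc":99}
After op 7 (replace /b 89): {"b":89,"kc":99}
After op 8 (add /jf 24): {"b":89,"jf":24,"kc":99}
After op 9 (add /jf 85): {"b":89,"jf":85,"kc":99}
After op 10 (replace /b 64): {"b":64,"jf":85,"kc":99}
After op 11 (replace /b 55): {"b":55,"jf":85,"kc":99}
After op 12 (replace /b 49): {"b":49,"jf":85,"kc":99}
After op 13 (replace /jf 54): {"b":49,"jf":54,"kc":99}
After op 14 (add /kul 96): {"b":49,"jf":54,"kc":99,"kul":96}
After op 15 (replace /kc 84): {"b":49,"jf":54,"kc":84,"kul":96}
After op 16 (replace /b 68): {"b":68,"jf":54,"kc":84,"kul":96}
After op 17 (add /k 78): {"b":68,"jf":54,"k":78,"kc":84,"kul":96}
After op 18 (remove /kul): {"b":68,"jf":54,"k":78,"kc":84}
Size at the root: 4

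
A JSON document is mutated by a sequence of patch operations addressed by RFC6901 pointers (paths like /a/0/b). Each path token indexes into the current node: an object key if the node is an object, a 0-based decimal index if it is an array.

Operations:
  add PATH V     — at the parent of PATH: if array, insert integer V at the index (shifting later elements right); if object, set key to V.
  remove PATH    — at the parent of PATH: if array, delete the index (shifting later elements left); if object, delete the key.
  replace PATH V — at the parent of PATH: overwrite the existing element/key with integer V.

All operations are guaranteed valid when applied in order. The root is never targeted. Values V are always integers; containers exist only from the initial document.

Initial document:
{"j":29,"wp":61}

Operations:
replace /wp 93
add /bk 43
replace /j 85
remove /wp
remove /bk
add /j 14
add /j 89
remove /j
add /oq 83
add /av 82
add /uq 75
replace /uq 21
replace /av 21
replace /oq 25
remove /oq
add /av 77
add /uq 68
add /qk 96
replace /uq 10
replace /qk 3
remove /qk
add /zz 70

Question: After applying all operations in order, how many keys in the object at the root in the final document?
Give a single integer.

Answer: 3

Derivation:
After op 1 (replace /wp 93): {"j":29,"wp":93}
After op 2 (add /bk 43): {"bk":43,"j":29,"wp":93}
After op 3 (replace /j 85): {"bk":43,"j":85,"wp":93}
After op 4 (remove /wp): {"bk":43,"j":85}
After op 5 (remove /bk): {"j":85}
After op 6 (add /j 14): {"j":14}
After op 7 (add /j 89): {"j":89}
After op 8 (remove /j): {}
After op 9 (add /oq 83): {"oq":83}
After op 10 (add /av 82): {"av":82,"oq":83}
After op 11 (add /uq 75): {"av":82,"oq":83,"uq":75}
After op 12 (replace /uq 21): {"av":82,"oq":83,"uq":21}
After op 13 (replace /av 21): {"av":21,"oq":83,"uq":21}
After op 14 (replace /oq 25): {"av":21,"oq":25,"uq":21}
After op 15 (remove /oq): {"av":21,"uq":21}
After op 16 (add /av 77): {"av":77,"uq":21}
After op 17 (add /uq 68): {"av":77,"uq":68}
After op 18 (add /qk 96): {"av":77,"qk":96,"uq":68}
After op 19 (replace /uq 10): {"av":77,"qk":96,"uq":10}
After op 20 (replace /qk 3): {"av":77,"qk":3,"uq":10}
After op 21 (remove /qk): {"av":77,"uq":10}
After op 22 (add /zz 70): {"av":77,"uq":10,"zz":70}
Size at the root: 3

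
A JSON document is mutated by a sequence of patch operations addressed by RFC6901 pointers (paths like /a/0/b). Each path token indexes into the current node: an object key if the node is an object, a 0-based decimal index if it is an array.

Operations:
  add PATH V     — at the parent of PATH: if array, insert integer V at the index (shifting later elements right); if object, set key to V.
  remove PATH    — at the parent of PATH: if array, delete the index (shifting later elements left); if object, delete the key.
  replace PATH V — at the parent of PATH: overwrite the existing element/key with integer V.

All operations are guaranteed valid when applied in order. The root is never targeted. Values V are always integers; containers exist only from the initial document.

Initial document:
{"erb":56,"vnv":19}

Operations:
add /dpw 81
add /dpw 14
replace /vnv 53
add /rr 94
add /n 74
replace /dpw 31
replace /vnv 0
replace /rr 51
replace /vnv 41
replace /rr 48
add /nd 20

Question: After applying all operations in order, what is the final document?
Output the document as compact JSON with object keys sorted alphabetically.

After op 1 (add /dpw 81): {"dpw":81,"erb":56,"vnv":19}
After op 2 (add /dpw 14): {"dpw":14,"erb":56,"vnv":19}
After op 3 (replace /vnv 53): {"dpw":14,"erb":56,"vnv":53}
After op 4 (add /rr 94): {"dpw":14,"erb":56,"rr":94,"vnv":53}
After op 5 (add /n 74): {"dpw":14,"erb":56,"n":74,"rr":94,"vnv":53}
After op 6 (replace /dpw 31): {"dpw":31,"erb":56,"n":74,"rr":94,"vnv":53}
After op 7 (replace /vnv 0): {"dpw":31,"erb":56,"n":74,"rr":94,"vnv":0}
After op 8 (replace /rr 51): {"dpw":31,"erb":56,"n":74,"rr":51,"vnv":0}
After op 9 (replace /vnv 41): {"dpw":31,"erb":56,"n":74,"rr":51,"vnv":41}
After op 10 (replace /rr 48): {"dpw":31,"erb":56,"n":74,"rr":48,"vnv":41}
After op 11 (add /nd 20): {"dpw":31,"erb":56,"n":74,"nd":20,"rr":48,"vnv":41}

Answer: {"dpw":31,"erb":56,"n":74,"nd":20,"rr":48,"vnv":41}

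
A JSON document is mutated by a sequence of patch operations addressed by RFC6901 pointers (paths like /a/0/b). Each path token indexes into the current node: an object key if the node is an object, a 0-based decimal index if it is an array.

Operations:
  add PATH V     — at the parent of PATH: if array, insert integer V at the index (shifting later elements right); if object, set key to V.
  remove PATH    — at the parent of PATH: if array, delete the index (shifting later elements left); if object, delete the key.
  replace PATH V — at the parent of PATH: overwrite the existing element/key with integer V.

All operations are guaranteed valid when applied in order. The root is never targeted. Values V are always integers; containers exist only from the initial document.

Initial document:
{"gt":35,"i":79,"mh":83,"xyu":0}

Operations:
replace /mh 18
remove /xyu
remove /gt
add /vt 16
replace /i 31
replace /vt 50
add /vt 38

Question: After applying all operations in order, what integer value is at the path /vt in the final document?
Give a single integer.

Answer: 38

Derivation:
After op 1 (replace /mh 18): {"gt":35,"i":79,"mh":18,"xyu":0}
After op 2 (remove /xyu): {"gt":35,"i":79,"mh":18}
After op 3 (remove /gt): {"i":79,"mh":18}
After op 4 (add /vt 16): {"i":79,"mh":18,"vt":16}
After op 5 (replace /i 31): {"i":31,"mh":18,"vt":16}
After op 6 (replace /vt 50): {"i":31,"mh":18,"vt":50}
After op 7 (add /vt 38): {"i":31,"mh":18,"vt":38}
Value at /vt: 38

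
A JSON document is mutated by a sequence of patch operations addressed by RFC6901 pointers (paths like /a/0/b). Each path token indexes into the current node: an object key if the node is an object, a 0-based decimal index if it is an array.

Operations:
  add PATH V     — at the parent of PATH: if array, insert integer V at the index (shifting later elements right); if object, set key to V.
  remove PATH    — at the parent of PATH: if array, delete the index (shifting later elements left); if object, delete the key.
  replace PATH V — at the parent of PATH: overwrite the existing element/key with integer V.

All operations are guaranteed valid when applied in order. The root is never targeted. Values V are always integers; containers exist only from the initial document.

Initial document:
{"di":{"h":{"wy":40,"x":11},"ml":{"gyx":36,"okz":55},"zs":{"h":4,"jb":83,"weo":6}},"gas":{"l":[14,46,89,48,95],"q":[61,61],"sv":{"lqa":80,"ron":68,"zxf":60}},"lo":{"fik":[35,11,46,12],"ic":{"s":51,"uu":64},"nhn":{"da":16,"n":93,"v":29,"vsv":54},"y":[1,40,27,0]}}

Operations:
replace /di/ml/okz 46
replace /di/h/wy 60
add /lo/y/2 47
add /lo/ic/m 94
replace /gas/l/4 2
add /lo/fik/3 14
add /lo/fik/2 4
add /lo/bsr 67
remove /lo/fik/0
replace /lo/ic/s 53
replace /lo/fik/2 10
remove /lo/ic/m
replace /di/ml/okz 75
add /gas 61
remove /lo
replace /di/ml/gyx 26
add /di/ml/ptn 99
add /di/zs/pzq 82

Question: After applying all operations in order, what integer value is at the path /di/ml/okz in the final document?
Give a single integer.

After op 1 (replace /di/ml/okz 46): {"di":{"h":{"wy":40,"x":11},"ml":{"gyx":36,"okz":46},"zs":{"h":4,"jb":83,"weo":6}},"gas":{"l":[14,46,89,48,95],"q":[61,61],"sv":{"lqa":80,"ron":68,"zxf":60}},"lo":{"fik":[35,11,46,12],"ic":{"s":51,"uu":64},"nhn":{"da":16,"n":93,"v":29,"vsv":54},"y":[1,40,27,0]}}
After op 2 (replace /di/h/wy 60): {"di":{"h":{"wy":60,"x":11},"ml":{"gyx":36,"okz":46},"zs":{"h":4,"jb":83,"weo":6}},"gas":{"l":[14,46,89,48,95],"q":[61,61],"sv":{"lqa":80,"ron":68,"zxf":60}},"lo":{"fik":[35,11,46,12],"ic":{"s":51,"uu":64},"nhn":{"da":16,"n":93,"v":29,"vsv":54},"y":[1,40,27,0]}}
After op 3 (add /lo/y/2 47): {"di":{"h":{"wy":60,"x":11},"ml":{"gyx":36,"okz":46},"zs":{"h":4,"jb":83,"weo":6}},"gas":{"l":[14,46,89,48,95],"q":[61,61],"sv":{"lqa":80,"ron":68,"zxf":60}},"lo":{"fik":[35,11,46,12],"ic":{"s":51,"uu":64},"nhn":{"da":16,"n":93,"v":29,"vsv":54},"y":[1,40,47,27,0]}}
After op 4 (add /lo/ic/m 94): {"di":{"h":{"wy":60,"x":11},"ml":{"gyx":36,"okz":46},"zs":{"h":4,"jb":83,"weo":6}},"gas":{"l":[14,46,89,48,95],"q":[61,61],"sv":{"lqa":80,"ron":68,"zxf":60}},"lo":{"fik":[35,11,46,12],"ic":{"m":94,"s":51,"uu":64},"nhn":{"da":16,"n":93,"v":29,"vsv":54},"y":[1,40,47,27,0]}}
After op 5 (replace /gas/l/4 2): {"di":{"h":{"wy":60,"x":11},"ml":{"gyx":36,"okz":46},"zs":{"h":4,"jb":83,"weo":6}},"gas":{"l":[14,46,89,48,2],"q":[61,61],"sv":{"lqa":80,"ron":68,"zxf":60}},"lo":{"fik":[35,11,46,12],"ic":{"m":94,"s":51,"uu":64},"nhn":{"da":16,"n":93,"v":29,"vsv":54},"y":[1,40,47,27,0]}}
After op 6 (add /lo/fik/3 14): {"di":{"h":{"wy":60,"x":11},"ml":{"gyx":36,"okz":46},"zs":{"h":4,"jb":83,"weo":6}},"gas":{"l":[14,46,89,48,2],"q":[61,61],"sv":{"lqa":80,"ron":68,"zxf":60}},"lo":{"fik":[35,11,46,14,12],"ic":{"m":94,"s":51,"uu":64},"nhn":{"da":16,"n":93,"v":29,"vsv":54},"y":[1,40,47,27,0]}}
After op 7 (add /lo/fik/2 4): {"di":{"h":{"wy":60,"x":11},"ml":{"gyx":36,"okz":46},"zs":{"h":4,"jb":83,"weo":6}},"gas":{"l":[14,46,89,48,2],"q":[61,61],"sv":{"lqa":80,"ron":68,"zxf":60}},"lo":{"fik":[35,11,4,46,14,12],"ic":{"m":94,"s":51,"uu":64},"nhn":{"da":16,"n":93,"v":29,"vsv":54},"y":[1,40,47,27,0]}}
After op 8 (add /lo/bsr 67): {"di":{"h":{"wy":60,"x":11},"ml":{"gyx":36,"okz":46},"zs":{"h":4,"jb":83,"weo":6}},"gas":{"l":[14,46,89,48,2],"q":[61,61],"sv":{"lqa":80,"ron":68,"zxf":60}},"lo":{"bsr":67,"fik":[35,11,4,46,14,12],"ic":{"m":94,"s":51,"uu":64},"nhn":{"da":16,"n":93,"v":29,"vsv":54},"y":[1,40,47,27,0]}}
After op 9 (remove /lo/fik/0): {"di":{"h":{"wy":60,"x":11},"ml":{"gyx":36,"okz":46},"zs":{"h":4,"jb":83,"weo":6}},"gas":{"l":[14,46,89,48,2],"q":[61,61],"sv":{"lqa":80,"ron":68,"zxf":60}},"lo":{"bsr":67,"fik":[11,4,46,14,12],"ic":{"m":94,"s":51,"uu":64},"nhn":{"da":16,"n":93,"v":29,"vsv":54},"y":[1,40,47,27,0]}}
After op 10 (replace /lo/ic/s 53): {"di":{"h":{"wy":60,"x":11},"ml":{"gyx":36,"okz":46},"zs":{"h":4,"jb":83,"weo":6}},"gas":{"l":[14,46,89,48,2],"q":[61,61],"sv":{"lqa":80,"ron":68,"zxf":60}},"lo":{"bsr":67,"fik":[11,4,46,14,12],"ic":{"m":94,"s":53,"uu":64},"nhn":{"da":16,"n":93,"v":29,"vsv":54},"y":[1,40,47,27,0]}}
After op 11 (replace /lo/fik/2 10): {"di":{"h":{"wy":60,"x":11},"ml":{"gyx":36,"okz":46},"zs":{"h":4,"jb":83,"weo":6}},"gas":{"l":[14,46,89,48,2],"q":[61,61],"sv":{"lqa":80,"ron":68,"zxf":60}},"lo":{"bsr":67,"fik":[11,4,10,14,12],"ic":{"m":94,"s":53,"uu":64},"nhn":{"da":16,"n":93,"v":29,"vsv":54},"y":[1,40,47,27,0]}}
After op 12 (remove /lo/ic/m): {"di":{"h":{"wy":60,"x":11},"ml":{"gyx":36,"okz":46},"zs":{"h":4,"jb":83,"weo":6}},"gas":{"l":[14,46,89,48,2],"q":[61,61],"sv":{"lqa":80,"ron":68,"zxf":60}},"lo":{"bsr":67,"fik":[11,4,10,14,12],"ic":{"s":53,"uu":64},"nhn":{"da":16,"n":93,"v":29,"vsv":54},"y":[1,40,47,27,0]}}
After op 13 (replace /di/ml/okz 75): {"di":{"h":{"wy":60,"x":11},"ml":{"gyx":36,"okz":75},"zs":{"h":4,"jb":83,"weo":6}},"gas":{"l":[14,46,89,48,2],"q":[61,61],"sv":{"lqa":80,"ron":68,"zxf":60}},"lo":{"bsr":67,"fik":[11,4,10,14,12],"ic":{"s":53,"uu":64},"nhn":{"da":16,"n":93,"v":29,"vsv":54},"y":[1,40,47,27,0]}}
After op 14 (add /gas 61): {"di":{"h":{"wy":60,"x":11},"ml":{"gyx":36,"okz":75},"zs":{"h":4,"jb":83,"weo":6}},"gas":61,"lo":{"bsr":67,"fik":[11,4,10,14,12],"ic":{"s":53,"uu":64},"nhn":{"da":16,"n":93,"v":29,"vsv":54},"y":[1,40,47,27,0]}}
After op 15 (remove /lo): {"di":{"h":{"wy":60,"x":11},"ml":{"gyx":36,"okz":75},"zs":{"h":4,"jb":83,"weo":6}},"gas":61}
After op 16 (replace /di/ml/gyx 26): {"di":{"h":{"wy":60,"x":11},"ml":{"gyx":26,"okz":75},"zs":{"h":4,"jb":83,"weo":6}},"gas":61}
After op 17 (add /di/ml/ptn 99): {"di":{"h":{"wy":60,"x":11},"ml":{"gyx":26,"okz":75,"ptn":99},"zs":{"h":4,"jb":83,"weo":6}},"gas":61}
After op 18 (add /di/zs/pzq 82): {"di":{"h":{"wy":60,"x":11},"ml":{"gyx":26,"okz":75,"ptn":99},"zs":{"h":4,"jb":83,"pzq":82,"weo":6}},"gas":61}
Value at /di/ml/okz: 75

Answer: 75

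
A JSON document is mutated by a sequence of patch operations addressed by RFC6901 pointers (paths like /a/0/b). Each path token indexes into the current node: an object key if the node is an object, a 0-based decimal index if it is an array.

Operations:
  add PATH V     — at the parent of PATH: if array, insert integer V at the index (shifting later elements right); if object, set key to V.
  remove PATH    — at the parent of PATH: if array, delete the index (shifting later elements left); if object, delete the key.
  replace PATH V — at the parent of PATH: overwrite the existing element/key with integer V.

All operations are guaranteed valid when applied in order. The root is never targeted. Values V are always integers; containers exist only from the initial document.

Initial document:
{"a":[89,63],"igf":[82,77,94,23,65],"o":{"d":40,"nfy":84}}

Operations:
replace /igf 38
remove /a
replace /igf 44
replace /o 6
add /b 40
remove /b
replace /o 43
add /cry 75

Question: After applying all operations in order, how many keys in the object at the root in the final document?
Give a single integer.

After op 1 (replace /igf 38): {"a":[89,63],"igf":38,"o":{"d":40,"nfy":84}}
After op 2 (remove /a): {"igf":38,"o":{"d":40,"nfy":84}}
After op 3 (replace /igf 44): {"igf":44,"o":{"d":40,"nfy":84}}
After op 4 (replace /o 6): {"igf":44,"o":6}
After op 5 (add /b 40): {"b":40,"igf":44,"o":6}
After op 6 (remove /b): {"igf":44,"o":6}
After op 7 (replace /o 43): {"igf":44,"o":43}
After op 8 (add /cry 75): {"cry":75,"igf":44,"o":43}
Size at the root: 3

Answer: 3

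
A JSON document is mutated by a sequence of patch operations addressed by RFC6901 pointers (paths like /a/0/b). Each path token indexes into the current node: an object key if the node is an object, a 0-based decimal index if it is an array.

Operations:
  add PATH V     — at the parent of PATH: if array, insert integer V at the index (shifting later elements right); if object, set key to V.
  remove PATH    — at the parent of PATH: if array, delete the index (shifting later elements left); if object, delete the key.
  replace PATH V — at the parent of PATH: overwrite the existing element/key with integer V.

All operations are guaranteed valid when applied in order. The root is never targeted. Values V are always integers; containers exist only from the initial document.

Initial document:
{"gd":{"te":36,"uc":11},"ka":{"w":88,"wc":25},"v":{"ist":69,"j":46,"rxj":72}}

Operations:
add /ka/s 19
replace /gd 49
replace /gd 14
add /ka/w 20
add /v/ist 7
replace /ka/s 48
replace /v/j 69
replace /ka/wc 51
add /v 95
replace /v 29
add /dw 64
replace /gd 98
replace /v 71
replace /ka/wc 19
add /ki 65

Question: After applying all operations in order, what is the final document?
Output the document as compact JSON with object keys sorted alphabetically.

Answer: {"dw":64,"gd":98,"ka":{"s":48,"w":20,"wc":19},"ki":65,"v":71}

Derivation:
After op 1 (add /ka/s 19): {"gd":{"te":36,"uc":11},"ka":{"s":19,"w":88,"wc":25},"v":{"ist":69,"j":46,"rxj":72}}
After op 2 (replace /gd 49): {"gd":49,"ka":{"s":19,"w":88,"wc":25},"v":{"ist":69,"j":46,"rxj":72}}
After op 3 (replace /gd 14): {"gd":14,"ka":{"s":19,"w":88,"wc":25},"v":{"ist":69,"j":46,"rxj":72}}
After op 4 (add /ka/w 20): {"gd":14,"ka":{"s":19,"w":20,"wc":25},"v":{"ist":69,"j":46,"rxj":72}}
After op 5 (add /v/ist 7): {"gd":14,"ka":{"s":19,"w":20,"wc":25},"v":{"ist":7,"j":46,"rxj":72}}
After op 6 (replace /ka/s 48): {"gd":14,"ka":{"s":48,"w":20,"wc":25},"v":{"ist":7,"j":46,"rxj":72}}
After op 7 (replace /v/j 69): {"gd":14,"ka":{"s":48,"w":20,"wc":25},"v":{"ist":7,"j":69,"rxj":72}}
After op 8 (replace /ka/wc 51): {"gd":14,"ka":{"s":48,"w":20,"wc":51},"v":{"ist":7,"j":69,"rxj":72}}
After op 9 (add /v 95): {"gd":14,"ka":{"s":48,"w":20,"wc":51},"v":95}
After op 10 (replace /v 29): {"gd":14,"ka":{"s":48,"w":20,"wc":51},"v":29}
After op 11 (add /dw 64): {"dw":64,"gd":14,"ka":{"s":48,"w":20,"wc":51},"v":29}
After op 12 (replace /gd 98): {"dw":64,"gd":98,"ka":{"s":48,"w":20,"wc":51},"v":29}
After op 13 (replace /v 71): {"dw":64,"gd":98,"ka":{"s":48,"w":20,"wc":51},"v":71}
After op 14 (replace /ka/wc 19): {"dw":64,"gd":98,"ka":{"s":48,"w":20,"wc":19},"v":71}
After op 15 (add /ki 65): {"dw":64,"gd":98,"ka":{"s":48,"w":20,"wc":19},"ki":65,"v":71}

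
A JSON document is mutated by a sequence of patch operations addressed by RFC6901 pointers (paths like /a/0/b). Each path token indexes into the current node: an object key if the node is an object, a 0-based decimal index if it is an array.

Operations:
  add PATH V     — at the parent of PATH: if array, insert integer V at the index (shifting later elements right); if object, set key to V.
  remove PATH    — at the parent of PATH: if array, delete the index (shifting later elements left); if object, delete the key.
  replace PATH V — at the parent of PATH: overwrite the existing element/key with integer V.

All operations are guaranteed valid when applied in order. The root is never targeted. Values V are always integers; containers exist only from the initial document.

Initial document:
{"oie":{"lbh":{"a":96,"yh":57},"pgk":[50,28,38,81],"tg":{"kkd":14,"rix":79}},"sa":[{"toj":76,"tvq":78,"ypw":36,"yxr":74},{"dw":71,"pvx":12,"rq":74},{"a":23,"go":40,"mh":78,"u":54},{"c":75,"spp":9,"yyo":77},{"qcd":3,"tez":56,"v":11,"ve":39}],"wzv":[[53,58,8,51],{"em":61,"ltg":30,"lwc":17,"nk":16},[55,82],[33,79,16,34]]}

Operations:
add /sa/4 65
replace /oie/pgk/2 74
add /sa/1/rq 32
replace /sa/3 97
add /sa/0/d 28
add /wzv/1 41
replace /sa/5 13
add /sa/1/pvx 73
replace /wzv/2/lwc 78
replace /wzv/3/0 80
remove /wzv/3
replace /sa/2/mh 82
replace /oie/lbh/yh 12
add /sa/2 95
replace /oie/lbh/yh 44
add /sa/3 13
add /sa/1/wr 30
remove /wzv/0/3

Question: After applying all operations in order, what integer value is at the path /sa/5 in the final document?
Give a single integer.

After op 1 (add /sa/4 65): {"oie":{"lbh":{"a":96,"yh":57},"pgk":[50,28,38,81],"tg":{"kkd":14,"rix":79}},"sa":[{"toj":76,"tvq":78,"ypw":36,"yxr":74},{"dw":71,"pvx":12,"rq":74},{"a":23,"go":40,"mh":78,"u":54},{"c":75,"spp":9,"yyo":77},65,{"qcd":3,"tez":56,"v":11,"ve":39}],"wzv":[[53,58,8,51],{"em":61,"ltg":30,"lwc":17,"nk":16},[55,82],[33,79,16,34]]}
After op 2 (replace /oie/pgk/2 74): {"oie":{"lbh":{"a":96,"yh":57},"pgk":[50,28,74,81],"tg":{"kkd":14,"rix":79}},"sa":[{"toj":76,"tvq":78,"ypw":36,"yxr":74},{"dw":71,"pvx":12,"rq":74},{"a":23,"go":40,"mh":78,"u":54},{"c":75,"spp":9,"yyo":77},65,{"qcd":3,"tez":56,"v":11,"ve":39}],"wzv":[[53,58,8,51],{"em":61,"ltg":30,"lwc":17,"nk":16},[55,82],[33,79,16,34]]}
After op 3 (add /sa/1/rq 32): {"oie":{"lbh":{"a":96,"yh":57},"pgk":[50,28,74,81],"tg":{"kkd":14,"rix":79}},"sa":[{"toj":76,"tvq":78,"ypw":36,"yxr":74},{"dw":71,"pvx":12,"rq":32},{"a":23,"go":40,"mh":78,"u":54},{"c":75,"spp":9,"yyo":77},65,{"qcd":3,"tez":56,"v":11,"ve":39}],"wzv":[[53,58,8,51],{"em":61,"ltg":30,"lwc":17,"nk":16},[55,82],[33,79,16,34]]}
After op 4 (replace /sa/3 97): {"oie":{"lbh":{"a":96,"yh":57},"pgk":[50,28,74,81],"tg":{"kkd":14,"rix":79}},"sa":[{"toj":76,"tvq":78,"ypw":36,"yxr":74},{"dw":71,"pvx":12,"rq":32},{"a":23,"go":40,"mh":78,"u":54},97,65,{"qcd":3,"tez":56,"v":11,"ve":39}],"wzv":[[53,58,8,51],{"em":61,"ltg":30,"lwc":17,"nk":16},[55,82],[33,79,16,34]]}
After op 5 (add /sa/0/d 28): {"oie":{"lbh":{"a":96,"yh":57},"pgk":[50,28,74,81],"tg":{"kkd":14,"rix":79}},"sa":[{"d":28,"toj":76,"tvq":78,"ypw":36,"yxr":74},{"dw":71,"pvx":12,"rq":32},{"a":23,"go":40,"mh":78,"u":54},97,65,{"qcd":3,"tez":56,"v":11,"ve":39}],"wzv":[[53,58,8,51],{"em":61,"ltg":30,"lwc":17,"nk":16},[55,82],[33,79,16,34]]}
After op 6 (add /wzv/1 41): {"oie":{"lbh":{"a":96,"yh":57},"pgk":[50,28,74,81],"tg":{"kkd":14,"rix":79}},"sa":[{"d":28,"toj":76,"tvq":78,"ypw":36,"yxr":74},{"dw":71,"pvx":12,"rq":32},{"a":23,"go":40,"mh":78,"u":54},97,65,{"qcd":3,"tez":56,"v":11,"ve":39}],"wzv":[[53,58,8,51],41,{"em":61,"ltg":30,"lwc":17,"nk":16},[55,82],[33,79,16,34]]}
After op 7 (replace /sa/5 13): {"oie":{"lbh":{"a":96,"yh":57},"pgk":[50,28,74,81],"tg":{"kkd":14,"rix":79}},"sa":[{"d":28,"toj":76,"tvq":78,"ypw":36,"yxr":74},{"dw":71,"pvx":12,"rq":32},{"a":23,"go":40,"mh":78,"u":54},97,65,13],"wzv":[[53,58,8,51],41,{"em":61,"ltg":30,"lwc":17,"nk":16},[55,82],[33,79,16,34]]}
After op 8 (add /sa/1/pvx 73): {"oie":{"lbh":{"a":96,"yh":57},"pgk":[50,28,74,81],"tg":{"kkd":14,"rix":79}},"sa":[{"d":28,"toj":76,"tvq":78,"ypw":36,"yxr":74},{"dw":71,"pvx":73,"rq":32},{"a":23,"go":40,"mh":78,"u":54},97,65,13],"wzv":[[53,58,8,51],41,{"em":61,"ltg":30,"lwc":17,"nk":16},[55,82],[33,79,16,34]]}
After op 9 (replace /wzv/2/lwc 78): {"oie":{"lbh":{"a":96,"yh":57},"pgk":[50,28,74,81],"tg":{"kkd":14,"rix":79}},"sa":[{"d":28,"toj":76,"tvq":78,"ypw":36,"yxr":74},{"dw":71,"pvx":73,"rq":32},{"a":23,"go":40,"mh":78,"u":54},97,65,13],"wzv":[[53,58,8,51],41,{"em":61,"ltg":30,"lwc":78,"nk":16},[55,82],[33,79,16,34]]}
After op 10 (replace /wzv/3/0 80): {"oie":{"lbh":{"a":96,"yh":57},"pgk":[50,28,74,81],"tg":{"kkd":14,"rix":79}},"sa":[{"d":28,"toj":76,"tvq":78,"ypw":36,"yxr":74},{"dw":71,"pvx":73,"rq":32},{"a":23,"go":40,"mh":78,"u":54},97,65,13],"wzv":[[53,58,8,51],41,{"em":61,"ltg":30,"lwc":78,"nk":16},[80,82],[33,79,16,34]]}
After op 11 (remove /wzv/3): {"oie":{"lbh":{"a":96,"yh":57},"pgk":[50,28,74,81],"tg":{"kkd":14,"rix":79}},"sa":[{"d":28,"toj":76,"tvq":78,"ypw":36,"yxr":74},{"dw":71,"pvx":73,"rq":32},{"a":23,"go":40,"mh":78,"u":54},97,65,13],"wzv":[[53,58,8,51],41,{"em":61,"ltg":30,"lwc":78,"nk":16},[33,79,16,34]]}
After op 12 (replace /sa/2/mh 82): {"oie":{"lbh":{"a":96,"yh":57},"pgk":[50,28,74,81],"tg":{"kkd":14,"rix":79}},"sa":[{"d":28,"toj":76,"tvq":78,"ypw":36,"yxr":74},{"dw":71,"pvx":73,"rq":32},{"a":23,"go":40,"mh":82,"u":54},97,65,13],"wzv":[[53,58,8,51],41,{"em":61,"ltg":30,"lwc":78,"nk":16},[33,79,16,34]]}
After op 13 (replace /oie/lbh/yh 12): {"oie":{"lbh":{"a":96,"yh":12},"pgk":[50,28,74,81],"tg":{"kkd":14,"rix":79}},"sa":[{"d":28,"toj":76,"tvq":78,"ypw":36,"yxr":74},{"dw":71,"pvx":73,"rq":32},{"a":23,"go":40,"mh":82,"u":54},97,65,13],"wzv":[[53,58,8,51],41,{"em":61,"ltg":30,"lwc":78,"nk":16},[33,79,16,34]]}
After op 14 (add /sa/2 95): {"oie":{"lbh":{"a":96,"yh":12},"pgk":[50,28,74,81],"tg":{"kkd":14,"rix":79}},"sa":[{"d":28,"toj":76,"tvq":78,"ypw":36,"yxr":74},{"dw":71,"pvx":73,"rq":32},95,{"a":23,"go":40,"mh":82,"u":54},97,65,13],"wzv":[[53,58,8,51],41,{"em":61,"ltg":30,"lwc":78,"nk":16},[33,79,16,34]]}
After op 15 (replace /oie/lbh/yh 44): {"oie":{"lbh":{"a":96,"yh":44},"pgk":[50,28,74,81],"tg":{"kkd":14,"rix":79}},"sa":[{"d":28,"toj":76,"tvq":78,"ypw":36,"yxr":74},{"dw":71,"pvx":73,"rq":32},95,{"a":23,"go":40,"mh":82,"u":54},97,65,13],"wzv":[[53,58,8,51],41,{"em":61,"ltg":30,"lwc":78,"nk":16},[33,79,16,34]]}
After op 16 (add /sa/3 13): {"oie":{"lbh":{"a":96,"yh":44},"pgk":[50,28,74,81],"tg":{"kkd":14,"rix":79}},"sa":[{"d":28,"toj":76,"tvq":78,"ypw":36,"yxr":74},{"dw":71,"pvx":73,"rq":32},95,13,{"a":23,"go":40,"mh":82,"u":54},97,65,13],"wzv":[[53,58,8,51],41,{"em":61,"ltg":30,"lwc":78,"nk":16},[33,79,16,34]]}
After op 17 (add /sa/1/wr 30): {"oie":{"lbh":{"a":96,"yh":44},"pgk":[50,28,74,81],"tg":{"kkd":14,"rix":79}},"sa":[{"d":28,"toj":76,"tvq":78,"ypw":36,"yxr":74},{"dw":71,"pvx":73,"rq":32,"wr":30},95,13,{"a":23,"go":40,"mh":82,"u":54},97,65,13],"wzv":[[53,58,8,51],41,{"em":61,"ltg":30,"lwc":78,"nk":16},[33,79,16,34]]}
After op 18 (remove /wzv/0/3): {"oie":{"lbh":{"a":96,"yh":44},"pgk":[50,28,74,81],"tg":{"kkd":14,"rix":79}},"sa":[{"d":28,"toj":76,"tvq":78,"ypw":36,"yxr":74},{"dw":71,"pvx":73,"rq":32,"wr":30},95,13,{"a":23,"go":40,"mh":82,"u":54},97,65,13],"wzv":[[53,58,8],41,{"em":61,"ltg":30,"lwc":78,"nk":16},[33,79,16,34]]}
Value at /sa/5: 97

Answer: 97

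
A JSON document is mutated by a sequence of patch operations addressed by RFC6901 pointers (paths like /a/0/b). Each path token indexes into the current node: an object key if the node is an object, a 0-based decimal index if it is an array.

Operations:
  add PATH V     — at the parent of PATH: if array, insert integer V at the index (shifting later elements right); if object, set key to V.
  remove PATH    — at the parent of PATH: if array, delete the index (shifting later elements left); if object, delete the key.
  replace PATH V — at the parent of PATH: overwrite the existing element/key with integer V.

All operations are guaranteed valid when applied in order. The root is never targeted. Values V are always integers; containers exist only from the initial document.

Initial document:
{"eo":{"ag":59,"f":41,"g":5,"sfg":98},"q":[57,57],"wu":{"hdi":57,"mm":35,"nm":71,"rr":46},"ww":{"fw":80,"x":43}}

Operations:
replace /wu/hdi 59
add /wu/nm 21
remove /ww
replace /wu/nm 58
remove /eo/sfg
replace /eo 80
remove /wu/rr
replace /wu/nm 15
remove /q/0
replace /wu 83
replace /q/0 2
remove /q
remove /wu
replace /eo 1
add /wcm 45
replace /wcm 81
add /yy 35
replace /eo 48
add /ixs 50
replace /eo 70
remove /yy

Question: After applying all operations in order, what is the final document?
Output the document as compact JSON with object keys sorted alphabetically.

Answer: {"eo":70,"ixs":50,"wcm":81}

Derivation:
After op 1 (replace /wu/hdi 59): {"eo":{"ag":59,"f":41,"g":5,"sfg":98},"q":[57,57],"wu":{"hdi":59,"mm":35,"nm":71,"rr":46},"ww":{"fw":80,"x":43}}
After op 2 (add /wu/nm 21): {"eo":{"ag":59,"f":41,"g":5,"sfg":98},"q":[57,57],"wu":{"hdi":59,"mm":35,"nm":21,"rr":46},"ww":{"fw":80,"x":43}}
After op 3 (remove /ww): {"eo":{"ag":59,"f":41,"g":5,"sfg":98},"q":[57,57],"wu":{"hdi":59,"mm":35,"nm":21,"rr":46}}
After op 4 (replace /wu/nm 58): {"eo":{"ag":59,"f":41,"g":5,"sfg":98},"q":[57,57],"wu":{"hdi":59,"mm":35,"nm":58,"rr":46}}
After op 5 (remove /eo/sfg): {"eo":{"ag":59,"f":41,"g":5},"q":[57,57],"wu":{"hdi":59,"mm":35,"nm":58,"rr":46}}
After op 6 (replace /eo 80): {"eo":80,"q":[57,57],"wu":{"hdi":59,"mm":35,"nm":58,"rr":46}}
After op 7 (remove /wu/rr): {"eo":80,"q":[57,57],"wu":{"hdi":59,"mm":35,"nm":58}}
After op 8 (replace /wu/nm 15): {"eo":80,"q":[57,57],"wu":{"hdi":59,"mm":35,"nm":15}}
After op 9 (remove /q/0): {"eo":80,"q":[57],"wu":{"hdi":59,"mm":35,"nm":15}}
After op 10 (replace /wu 83): {"eo":80,"q":[57],"wu":83}
After op 11 (replace /q/0 2): {"eo":80,"q":[2],"wu":83}
After op 12 (remove /q): {"eo":80,"wu":83}
After op 13 (remove /wu): {"eo":80}
After op 14 (replace /eo 1): {"eo":1}
After op 15 (add /wcm 45): {"eo":1,"wcm":45}
After op 16 (replace /wcm 81): {"eo":1,"wcm":81}
After op 17 (add /yy 35): {"eo":1,"wcm":81,"yy":35}
After op 18 (replace /eo 48): {"eo":48,"wcm":81,"yy":35}
After op 19 (add /ixs 50): {"eo":48,"ixs":50,"wcm":81,"yy":35}
After op 20 (replace /eo 70): {"eo":70,"ixs":50,"wcm":81,"yy":35}
After op 21 (remove /yy): {"eo":70,"ixs":50,"wcm":81}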